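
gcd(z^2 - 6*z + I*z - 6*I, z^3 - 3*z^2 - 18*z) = z - 6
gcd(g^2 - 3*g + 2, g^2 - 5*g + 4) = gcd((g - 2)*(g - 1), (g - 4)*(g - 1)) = g - 1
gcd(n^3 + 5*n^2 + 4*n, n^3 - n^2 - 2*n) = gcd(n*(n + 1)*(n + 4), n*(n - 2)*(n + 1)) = n^2 + n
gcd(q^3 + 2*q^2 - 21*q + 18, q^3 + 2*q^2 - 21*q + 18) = q^3 + 2*q^2 - 21*q + 18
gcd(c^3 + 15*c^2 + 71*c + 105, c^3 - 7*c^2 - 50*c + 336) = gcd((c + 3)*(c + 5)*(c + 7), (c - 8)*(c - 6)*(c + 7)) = c + 7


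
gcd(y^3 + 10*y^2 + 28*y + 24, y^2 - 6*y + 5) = 1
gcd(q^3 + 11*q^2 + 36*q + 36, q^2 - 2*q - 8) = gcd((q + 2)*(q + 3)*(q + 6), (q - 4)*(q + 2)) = q + 2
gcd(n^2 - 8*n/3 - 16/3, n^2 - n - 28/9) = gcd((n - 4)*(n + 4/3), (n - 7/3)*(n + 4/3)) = n + 4/3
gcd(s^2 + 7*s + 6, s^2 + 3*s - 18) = s + 6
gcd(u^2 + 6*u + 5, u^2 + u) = u + 1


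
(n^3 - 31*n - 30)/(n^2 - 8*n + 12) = (n^2 + 6*n + 5)/(n - 2)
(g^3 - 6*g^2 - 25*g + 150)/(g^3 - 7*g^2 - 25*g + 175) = (g - 6)/(g - 7)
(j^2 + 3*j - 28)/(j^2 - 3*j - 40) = (-j^2 - 3*j + 28)/(-j^2 + 3*j + 40)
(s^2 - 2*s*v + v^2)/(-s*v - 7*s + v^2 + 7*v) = (-s + v)/(v + 7)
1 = 1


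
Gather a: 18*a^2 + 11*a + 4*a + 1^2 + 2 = 18*a^2 + 15*a + 3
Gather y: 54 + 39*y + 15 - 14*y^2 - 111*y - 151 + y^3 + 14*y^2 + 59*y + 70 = y^3 - 13*y - 12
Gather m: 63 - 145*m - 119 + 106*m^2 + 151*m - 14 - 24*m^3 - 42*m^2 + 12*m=-24*m^3 + 64*m^2 + 18*m - 70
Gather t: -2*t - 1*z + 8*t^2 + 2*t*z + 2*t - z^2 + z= 8*t^2 + 2*t*z - z^2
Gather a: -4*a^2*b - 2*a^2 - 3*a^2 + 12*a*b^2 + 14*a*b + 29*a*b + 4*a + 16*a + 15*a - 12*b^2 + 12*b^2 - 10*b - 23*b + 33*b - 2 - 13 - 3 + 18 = a^2*(-4*b - 5) + a*(12*b^2 + 43*b + 35)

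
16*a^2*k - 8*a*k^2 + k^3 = k*(-4*a + k)^2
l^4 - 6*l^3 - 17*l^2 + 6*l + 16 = (l - 8)*(l - 1)*(l + 1)*(l + 2)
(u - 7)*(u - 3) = u^2 - 10*u + 21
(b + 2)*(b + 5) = b^2 + 7*b + 10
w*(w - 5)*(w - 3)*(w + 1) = w^4 - 7*w^3 + 7*w^2 + 15*w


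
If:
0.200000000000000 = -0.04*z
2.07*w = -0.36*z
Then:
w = 0.87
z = -5.00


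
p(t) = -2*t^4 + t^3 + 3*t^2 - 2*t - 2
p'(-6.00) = 1798.00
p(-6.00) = -2690.00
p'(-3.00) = 223.00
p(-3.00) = -158.00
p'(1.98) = -40.46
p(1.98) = -17.18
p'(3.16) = -205.52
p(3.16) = -146.23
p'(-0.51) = -3.22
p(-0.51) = -0.47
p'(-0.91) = 1.05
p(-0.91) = 0.18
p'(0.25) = -0.44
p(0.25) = -2.30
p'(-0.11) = -2.61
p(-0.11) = -1.75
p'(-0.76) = -1.32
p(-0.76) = 0.15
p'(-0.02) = -2.12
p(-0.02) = -1.96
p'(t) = -8*t^3 + 3*t^2 + 6*t - 2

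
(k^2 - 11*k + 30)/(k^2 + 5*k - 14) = (k^2 - 11*k + 30)/(k^2 + 5*k - 14)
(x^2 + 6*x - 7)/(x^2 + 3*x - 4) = (x + 7)/(x + 4)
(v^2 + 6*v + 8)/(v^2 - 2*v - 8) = (v + 4)/(v - 4)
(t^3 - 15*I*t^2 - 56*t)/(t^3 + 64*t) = (t - 7*I)/(t + 8*I)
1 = 1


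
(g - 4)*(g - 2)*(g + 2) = g^3 - 4*g^2 - 4*g + 16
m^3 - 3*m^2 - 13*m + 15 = (m - 5)*(m - 1)*(m + 3)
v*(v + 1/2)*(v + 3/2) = v^3 + 2*v^2 + 3*v/4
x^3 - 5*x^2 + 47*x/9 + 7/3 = (x - 3)*(x - 7/3)*(x + 1/3)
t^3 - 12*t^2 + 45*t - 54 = (t - 6)*(t - 3)^2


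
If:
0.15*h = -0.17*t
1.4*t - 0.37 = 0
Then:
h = -0.30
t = 0.26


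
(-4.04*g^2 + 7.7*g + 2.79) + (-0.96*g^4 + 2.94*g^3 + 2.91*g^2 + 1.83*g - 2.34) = -0.96*g^4 + 2.94*g^3 - 1.13*g^2 + 9.53*g + 0.45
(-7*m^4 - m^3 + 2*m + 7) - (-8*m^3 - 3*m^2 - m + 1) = -7*m^4 + 7*m^3 + 3*m^2 + 3*m + 6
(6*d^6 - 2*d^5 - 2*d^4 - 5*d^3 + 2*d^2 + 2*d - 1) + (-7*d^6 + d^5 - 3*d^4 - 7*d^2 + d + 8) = -d^6 - d^5 - 5*d^4 - 5*d^3 - 5*d^2 + 3*d + 7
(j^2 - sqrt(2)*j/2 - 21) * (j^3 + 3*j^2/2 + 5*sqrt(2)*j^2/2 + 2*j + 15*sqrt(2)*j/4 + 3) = j^5 + 3*j^4/2 + 2*sqrt(2)*j^4 - 43*j^3/2 + 3*sqrt(2)*j^3 - 107*sqrt(2)*j^2/2 - 129*j^2/4 - 321*sqrt(2)*j/4 - 42*j - 63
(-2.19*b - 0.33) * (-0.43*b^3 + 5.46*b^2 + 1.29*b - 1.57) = 0.9417*b^4 - 11.8155*b^3 - 4.6269*b^2 + 3.0126*b + 0.5181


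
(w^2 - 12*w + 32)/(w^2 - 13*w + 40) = (w - 4)/(w - 5)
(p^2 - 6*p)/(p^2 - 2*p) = (p - 6)/(p - 2)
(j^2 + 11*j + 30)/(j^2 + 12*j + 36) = (j + 5)/(j + 6)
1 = 1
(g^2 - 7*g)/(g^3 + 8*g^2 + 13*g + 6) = g*(g - 7)/(g^3 + 8*g^2 + 13*g + 6)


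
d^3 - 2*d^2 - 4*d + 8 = (d - 2)^2*(d + 2)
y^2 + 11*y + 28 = (y + 4)*(y + 7)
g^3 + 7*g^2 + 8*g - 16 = (g - 1)*(g + 4)^2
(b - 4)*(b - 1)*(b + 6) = b^3 + b^2 - 26*b + 24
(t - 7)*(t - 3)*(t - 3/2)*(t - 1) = t^4 - 25*t^3/2 + 95*t^2/2 - 135*t/2 + 63/2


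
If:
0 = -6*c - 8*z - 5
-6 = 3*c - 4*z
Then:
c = -17/12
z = 7/16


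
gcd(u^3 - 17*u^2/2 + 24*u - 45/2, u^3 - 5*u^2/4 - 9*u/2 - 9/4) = u - 3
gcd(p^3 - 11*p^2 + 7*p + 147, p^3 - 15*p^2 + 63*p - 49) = p^2 - 14*p + 49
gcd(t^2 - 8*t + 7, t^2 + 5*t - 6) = t - 1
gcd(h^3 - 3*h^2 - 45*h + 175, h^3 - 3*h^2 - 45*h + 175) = h^3 - 3*h^2 - 45*h + 175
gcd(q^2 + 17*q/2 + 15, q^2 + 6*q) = q + 6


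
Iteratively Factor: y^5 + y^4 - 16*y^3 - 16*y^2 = (y)*(y^4 + y^3 - 16*y^2 - 16*y) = y*(y + 4)*(y^3 - 3*y^2 - 4*y) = y*(y + 1)*(y + 4)*(y^2 - 4*y) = y^2*(y + 1)*(y + 4)*(y - 4)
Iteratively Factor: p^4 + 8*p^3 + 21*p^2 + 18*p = (p + 3)*(p^3 + 5*p^2 + 6*p) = (p + 3)^2*(p^2 + 2*p) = (p + 2)*(p + 3)^2*(p)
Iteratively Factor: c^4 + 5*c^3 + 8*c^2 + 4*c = (c + 2)*(c^3 + 3*c^2 + 2*c) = (c + 2)^2*(c^2 + c) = c*(c + 2)^2*(c + 1)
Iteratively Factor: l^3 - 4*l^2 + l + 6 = (l - 3)*(l^2 - l - 2) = (l - 3)*(l - 2)*(l + 1)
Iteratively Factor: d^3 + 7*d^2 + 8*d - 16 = (d + 4)*(d^2 + 3*d - 4) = (d - 1)*(d + 4)*(d + 4)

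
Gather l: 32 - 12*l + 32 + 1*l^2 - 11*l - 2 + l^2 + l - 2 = 2*l^2 - 22*l + 60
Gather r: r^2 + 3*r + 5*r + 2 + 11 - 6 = r^2 + 8*r + 7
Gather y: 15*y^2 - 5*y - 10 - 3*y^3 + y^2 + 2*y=-3*y^3 + 16*y^2 - 3*y - 10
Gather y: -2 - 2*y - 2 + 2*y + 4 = 0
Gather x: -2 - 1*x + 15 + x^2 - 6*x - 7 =x^2 - 7*x + 6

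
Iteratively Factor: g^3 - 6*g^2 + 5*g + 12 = (g + 1)*(g^2 - 7*g + 12) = (g - 3)*(g + 1)*(g - 4)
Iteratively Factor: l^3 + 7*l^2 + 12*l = (l)*(l^2 + 7*l + 12) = l*(l + 4)*(l + 3)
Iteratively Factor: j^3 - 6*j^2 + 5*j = (j)*(j^2 - 6*j + 5) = j*(j - 5)*(j - 1)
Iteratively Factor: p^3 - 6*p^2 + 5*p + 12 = (p - 4)*(p^2 - 2*p - 3) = (p - 4)*(p + 1)*(p - 3)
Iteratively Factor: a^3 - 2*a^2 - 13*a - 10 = (a - 5)*(a^2 + 3*a + 2) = (a - 5)*(a + 2)*(a + 1)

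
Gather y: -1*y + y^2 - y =y^2 - 2*y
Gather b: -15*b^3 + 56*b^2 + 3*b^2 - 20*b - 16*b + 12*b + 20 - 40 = -15*b^3 + 59*b^2 - 24*b - 20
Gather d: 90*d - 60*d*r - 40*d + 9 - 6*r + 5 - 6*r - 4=d*(50 - 60*r) - 12*r + 10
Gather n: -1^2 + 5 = 4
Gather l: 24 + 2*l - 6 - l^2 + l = -l^2 + 3*l + 18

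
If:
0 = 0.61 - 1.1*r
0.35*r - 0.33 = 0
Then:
No Solution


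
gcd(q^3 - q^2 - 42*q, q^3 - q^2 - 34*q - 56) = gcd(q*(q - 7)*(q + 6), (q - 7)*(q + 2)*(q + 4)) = q - 7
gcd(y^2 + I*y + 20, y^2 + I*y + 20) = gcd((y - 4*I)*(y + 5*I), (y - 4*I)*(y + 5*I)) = y^2 + I*y + 20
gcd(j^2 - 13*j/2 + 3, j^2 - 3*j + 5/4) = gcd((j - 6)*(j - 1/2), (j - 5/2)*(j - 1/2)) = j - 1/2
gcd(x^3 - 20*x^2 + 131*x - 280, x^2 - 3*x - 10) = x - 5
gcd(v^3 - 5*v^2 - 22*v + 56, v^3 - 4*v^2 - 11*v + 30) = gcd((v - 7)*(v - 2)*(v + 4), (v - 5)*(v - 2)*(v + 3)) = v - 2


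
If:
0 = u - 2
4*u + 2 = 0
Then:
No Solution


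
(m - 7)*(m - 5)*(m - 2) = m^3 - 14*m^2 + 59*m - 70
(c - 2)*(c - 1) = c^2 - 3*c + 2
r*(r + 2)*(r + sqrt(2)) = r^3 + sqrt(2)*r^2 + 2*r^2 + 2*sqrt(2)*r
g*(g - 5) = g^2 - 5*g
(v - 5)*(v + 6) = v^2 + v - 30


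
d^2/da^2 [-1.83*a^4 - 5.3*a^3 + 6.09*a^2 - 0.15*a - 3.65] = -21.96*a^2 - 31.8*a + 12.18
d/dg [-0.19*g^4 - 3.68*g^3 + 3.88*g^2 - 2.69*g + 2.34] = -0.76*g^3 - 11.04*g^2 + 7.76*g - 2.69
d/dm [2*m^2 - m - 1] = 4*m - 1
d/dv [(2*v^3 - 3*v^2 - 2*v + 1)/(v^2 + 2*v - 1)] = 2*v*(v^3 + 4*v^2 - 5*v + 2)/(v^4 + 4*v^3 + 2*v^2 - 4*v + 1)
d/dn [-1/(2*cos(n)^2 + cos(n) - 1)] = -(4*cos(n) + 1)*sin(n)/(cos(n) + cos(2*n))^2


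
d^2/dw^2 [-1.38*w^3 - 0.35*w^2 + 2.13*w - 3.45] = -8.28*w - 0.7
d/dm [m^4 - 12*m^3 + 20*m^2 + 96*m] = 4*m^3 - 36*m^2 + 40*m + 96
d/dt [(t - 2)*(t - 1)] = 2*t - 3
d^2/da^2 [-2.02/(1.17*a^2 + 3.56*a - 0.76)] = (5.530356*a^2 + 16.827408*a - 2.02*(2.34*a + 3.56)*(4.68*a + 7.12) - 3.592368)/(1.17*a^2 + 3.56*a - 0.76)^3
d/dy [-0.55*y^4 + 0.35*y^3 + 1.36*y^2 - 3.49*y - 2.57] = -2.2*y^3 + 1.05*y^2 + 2.72*y - 3.49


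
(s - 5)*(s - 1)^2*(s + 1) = s^4 - 6*s^3 + 4*s^2 + 6*s - 5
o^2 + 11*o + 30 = (o + 5)*(o + 6)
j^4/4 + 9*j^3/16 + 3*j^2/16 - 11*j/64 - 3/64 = (j/4 + 1/4)*(j - 1/2)*(j + 1/4)*(j + 3/2)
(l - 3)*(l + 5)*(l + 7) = l^3 + 9*l^2 - l - 105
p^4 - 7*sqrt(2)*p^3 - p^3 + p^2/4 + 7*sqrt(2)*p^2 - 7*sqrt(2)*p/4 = p*(p - 1/2)^2*(p - 7*sqrt(2))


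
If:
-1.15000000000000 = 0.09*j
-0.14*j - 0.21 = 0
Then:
No Solution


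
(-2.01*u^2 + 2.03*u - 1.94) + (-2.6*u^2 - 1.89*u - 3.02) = -4.61*u^2 + 0.14*u - 4.96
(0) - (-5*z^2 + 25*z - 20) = 5*z^2 - 25*z + 20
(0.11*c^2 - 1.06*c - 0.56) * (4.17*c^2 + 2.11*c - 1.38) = 0.4587*c^4 - 4.1881*c^3 - 4.7236*c^2 + 0.2812*c + 0.7728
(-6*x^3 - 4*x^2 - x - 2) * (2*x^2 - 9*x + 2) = -12*x^5 + 46*x^4 + 22*x^3 - 3*x^2 + 16*x - 4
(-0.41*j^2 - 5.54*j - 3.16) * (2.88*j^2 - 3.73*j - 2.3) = -1.1808*j^4 - 14.4259*j^3 + 12.5064*j^2 + 24.5288*j + 7.268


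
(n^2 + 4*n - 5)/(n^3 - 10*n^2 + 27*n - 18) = (n + 5)/(n^2 - 9*n + 18)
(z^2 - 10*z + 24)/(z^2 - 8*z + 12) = (z - 4)/(z - 2)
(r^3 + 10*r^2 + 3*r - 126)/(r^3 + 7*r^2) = 1 + 3/r - 18/r^2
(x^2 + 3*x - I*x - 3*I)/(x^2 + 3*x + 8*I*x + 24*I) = (x - I)/(x + 8*I)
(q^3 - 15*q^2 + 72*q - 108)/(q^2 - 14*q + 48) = (q^2 - 9*q + 18)/(q - 8)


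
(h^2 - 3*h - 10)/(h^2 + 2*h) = (h - 5)/h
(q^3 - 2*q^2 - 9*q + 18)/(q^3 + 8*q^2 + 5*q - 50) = (q^2 - 9)/(q^2 + 10*q + 25)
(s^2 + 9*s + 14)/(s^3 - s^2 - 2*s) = (s^2 + 9*s + 14)/(s*(s^2 - s - 2))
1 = 1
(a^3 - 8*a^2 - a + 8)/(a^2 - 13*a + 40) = (a^2 - 1)/(a - 5)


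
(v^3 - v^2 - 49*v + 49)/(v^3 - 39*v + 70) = (v^2 - 8*v + 7)/(v^2 - 7*v + 10)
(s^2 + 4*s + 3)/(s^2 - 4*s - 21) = (s + 1)/(s - 7)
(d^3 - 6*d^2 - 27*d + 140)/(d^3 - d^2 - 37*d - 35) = (d - 4)/(d + 1)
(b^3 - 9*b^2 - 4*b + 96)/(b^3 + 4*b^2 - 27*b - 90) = (b^2 - 12*b + 32)/(b^2 + b - 30)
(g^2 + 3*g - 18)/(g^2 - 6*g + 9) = (g + 6)/(g - 3)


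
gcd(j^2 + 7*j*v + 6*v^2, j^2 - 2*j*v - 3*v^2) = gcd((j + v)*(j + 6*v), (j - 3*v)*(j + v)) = j + v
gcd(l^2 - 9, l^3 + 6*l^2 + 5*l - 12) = l + 3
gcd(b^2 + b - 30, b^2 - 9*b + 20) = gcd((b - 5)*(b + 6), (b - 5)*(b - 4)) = b - 5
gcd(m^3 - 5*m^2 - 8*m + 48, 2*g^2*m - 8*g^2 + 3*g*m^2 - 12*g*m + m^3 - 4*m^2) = m - 4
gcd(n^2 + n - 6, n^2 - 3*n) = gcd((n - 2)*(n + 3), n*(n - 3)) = 1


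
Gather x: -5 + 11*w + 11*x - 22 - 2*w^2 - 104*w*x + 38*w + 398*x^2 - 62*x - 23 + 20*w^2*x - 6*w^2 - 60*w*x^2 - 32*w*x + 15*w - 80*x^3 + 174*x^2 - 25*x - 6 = -8*w^2 + 64*w - 80*x^3 + x^2*(572 - 60*w) + x*(20*w^2 - 136*w - 76) - 56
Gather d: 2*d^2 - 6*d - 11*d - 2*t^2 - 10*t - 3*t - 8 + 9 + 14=2*d^2 - 17*d - 2*t^2 - 13*t + 15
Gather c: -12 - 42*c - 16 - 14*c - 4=-56*c - 32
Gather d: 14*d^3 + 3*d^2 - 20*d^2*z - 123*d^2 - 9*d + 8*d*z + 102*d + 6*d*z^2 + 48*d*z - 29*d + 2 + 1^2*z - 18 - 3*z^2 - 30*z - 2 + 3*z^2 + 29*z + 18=14*d^3 + d^2*(-20*z - 120) + d*(6*z^2 + 56*z + 64)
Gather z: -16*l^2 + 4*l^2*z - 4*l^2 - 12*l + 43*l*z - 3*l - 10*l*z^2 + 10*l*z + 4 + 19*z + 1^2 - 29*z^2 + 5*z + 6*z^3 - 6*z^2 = -20*l^2 - 15*l + 6*z^3 + z^2*(-10*l - 35) + z*(4*l^2 + 53*l + 24) + 5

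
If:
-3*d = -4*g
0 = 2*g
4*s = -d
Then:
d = 0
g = 0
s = 0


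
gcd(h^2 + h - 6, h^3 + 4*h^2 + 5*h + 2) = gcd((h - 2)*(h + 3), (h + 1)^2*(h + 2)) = 1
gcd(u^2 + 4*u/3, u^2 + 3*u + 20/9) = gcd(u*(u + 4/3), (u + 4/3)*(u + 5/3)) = u + 4/3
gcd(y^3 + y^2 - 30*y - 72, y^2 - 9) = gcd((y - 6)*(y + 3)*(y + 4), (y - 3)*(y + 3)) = y + 3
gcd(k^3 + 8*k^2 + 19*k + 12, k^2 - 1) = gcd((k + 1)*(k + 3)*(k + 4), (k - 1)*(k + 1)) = k + 1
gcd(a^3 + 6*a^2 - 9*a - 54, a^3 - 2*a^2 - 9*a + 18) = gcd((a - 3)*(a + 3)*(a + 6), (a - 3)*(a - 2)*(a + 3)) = a^2 - 9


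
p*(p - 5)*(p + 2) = p^3 - 3*p^2 - 10*p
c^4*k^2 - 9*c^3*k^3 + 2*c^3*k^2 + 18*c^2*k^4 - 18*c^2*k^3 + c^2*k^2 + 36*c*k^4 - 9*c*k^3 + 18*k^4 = (c - 6*k)*(c - 3*k)*(c*k + k)^2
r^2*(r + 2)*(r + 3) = r^4 + 5*r^3 + 6*r^2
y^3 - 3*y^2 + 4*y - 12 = (y - 3)*(y - 2*I)*(y + 2*I)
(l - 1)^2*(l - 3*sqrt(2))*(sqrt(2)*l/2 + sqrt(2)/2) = sqrt(2)*l^4/2 - 3*l^3 - sqrt(2)*l^3/2 - sqrt(2)*l^2/2 + 3*l^2 + sqrt(2)*l/2 + 3*l - 3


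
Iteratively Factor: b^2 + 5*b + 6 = (b + 2)*(b + 3)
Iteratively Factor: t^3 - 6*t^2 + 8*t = (t - 2)*(t^2 - 4*t) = (t - 4)*(t - 2)*(t)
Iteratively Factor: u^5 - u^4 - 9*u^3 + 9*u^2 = (u - 3)*(u^4 + 2*u^3 - 3*u^2) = u*(u - 3)*(u^3 + 2*u^2 - 3*u) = u*(u - 3)*(u + 3)*(u^2 - u) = u^2*(u - 3)*(u + 3)*(u - 1)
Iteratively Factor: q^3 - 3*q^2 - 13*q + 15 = (q - 1)*(q^2 - 2*q - 15) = (q - 5)*(q - 1)*(q + 3)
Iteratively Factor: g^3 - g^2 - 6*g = (g)*(g^2 - g - 6) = g*(g + 2)*(g - 3)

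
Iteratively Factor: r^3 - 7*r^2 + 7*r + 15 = (r - 3)*(r^2 - 4*r - 5) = (r - 3)*(r + 1)*(r - 5)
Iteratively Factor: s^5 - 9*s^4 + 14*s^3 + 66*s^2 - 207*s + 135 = (s + 3)*(s^4 - 12*s^3 + 50*s^2 - 84*s + 45) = (s - 1)*(s + 3)*(s^3 - 11*s^2 + 39*s - 45) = (s - 3)*(s - 1)*(s + 3)*(s^2 - 8*s + 15) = (s - 3)^2*(s - 1)*(s + 3)*(s - 5)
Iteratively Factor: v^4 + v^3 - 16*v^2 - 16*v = (v)*(v^3 + v^2 - 16*v - 16) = v*(v - 4)*(v^2 + 5*v + 4) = v*(v - 4)*(v + 4)*(v + 1)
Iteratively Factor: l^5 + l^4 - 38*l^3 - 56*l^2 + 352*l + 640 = (l + 4)*(l^4 - 3*l^3 - 26*l^2 + 48*l + 160) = (l - 5)*(l + 4)*(l^3 + 2*l^2 - 16*l - 32) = (l - 5)*(l - 4)*(l + 4)*(l^2 + 6*l + 8) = (l - 5)*(l - 4)*(l + 4)^2*(l + 2)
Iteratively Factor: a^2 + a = (a)*(a + 1)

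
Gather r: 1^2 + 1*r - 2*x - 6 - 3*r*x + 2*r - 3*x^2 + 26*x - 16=r*(3 - 3*x) - 3*x^2 + 24*x - 21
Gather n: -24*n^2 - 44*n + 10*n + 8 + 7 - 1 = -24*n^2 - 34*n + 14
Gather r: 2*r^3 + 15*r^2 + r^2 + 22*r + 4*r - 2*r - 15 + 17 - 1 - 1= 2*r^3 + 16*r^2 + 24*r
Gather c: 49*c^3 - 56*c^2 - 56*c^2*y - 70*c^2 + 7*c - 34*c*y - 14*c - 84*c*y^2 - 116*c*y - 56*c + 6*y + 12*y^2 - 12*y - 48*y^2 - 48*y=49*c^3 + c^2*(-56*y - 126) + c*(-84*y^2 - 150*y - 63) - 36*y^2 - 54*y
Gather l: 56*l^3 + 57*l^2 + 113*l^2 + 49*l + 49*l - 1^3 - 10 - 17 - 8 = 56*l^3 + 170*l^2 + 98*l - 36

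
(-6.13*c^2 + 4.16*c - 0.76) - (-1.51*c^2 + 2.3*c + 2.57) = -4.62*c^2 + 1.86*c - 3.33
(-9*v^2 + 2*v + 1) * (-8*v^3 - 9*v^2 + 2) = 72*v^5 + 65*v^4 - 26*v^3 - 27*v^2 + 4*v + 2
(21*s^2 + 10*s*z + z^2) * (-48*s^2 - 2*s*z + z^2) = -1008*s^4 - 522*s^3*z - 47*s^2*z^2 + 8*s*z^3 + z^4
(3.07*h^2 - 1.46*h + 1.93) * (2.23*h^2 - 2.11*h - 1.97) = 6.8461*h^4 - 9.7335*h^3 + 1.3366*h^2 - 1.1961*h - 3.8021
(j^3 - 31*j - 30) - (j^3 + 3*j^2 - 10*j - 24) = -3*j^2 - 21*j - 6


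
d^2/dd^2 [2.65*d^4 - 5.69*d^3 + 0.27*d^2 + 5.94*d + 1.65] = 31.8*d^2 - 34.14*d + 0.54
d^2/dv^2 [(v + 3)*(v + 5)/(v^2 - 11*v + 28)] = 2*(19*v^3 - 39*v^2 - 1167*v + 4643)/(v^6 - 33*v^5 + 447*v^4 - 3179*v^3 + 12516*v^2 - 25872*v + 21952)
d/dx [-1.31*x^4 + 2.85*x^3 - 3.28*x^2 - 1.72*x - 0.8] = -5.24*x^3 + 8.55*x^2 - 6.56*x - 1.72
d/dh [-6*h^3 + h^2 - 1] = 2*h*(1 - 9*h)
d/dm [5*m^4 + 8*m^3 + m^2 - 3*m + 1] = 20*m^3 + 24*m^2 + 2*m - 3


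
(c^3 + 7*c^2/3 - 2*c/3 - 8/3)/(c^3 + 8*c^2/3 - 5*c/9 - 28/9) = 3*(c + 2)/(3*c + 7)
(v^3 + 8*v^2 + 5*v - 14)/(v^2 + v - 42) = (v^2 + v - 2)/(v - 6)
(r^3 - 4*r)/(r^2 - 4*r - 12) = r*(r - 2)/(r - 6)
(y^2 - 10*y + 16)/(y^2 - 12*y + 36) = (y^2 - 10*y + 16)/(y^2 - 12*y + 36)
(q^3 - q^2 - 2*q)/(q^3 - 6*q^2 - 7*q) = (q - 2)/(q - 7)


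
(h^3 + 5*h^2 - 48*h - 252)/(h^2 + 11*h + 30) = (h^2 - h - 42)/(h + 5)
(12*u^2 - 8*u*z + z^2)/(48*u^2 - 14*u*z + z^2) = (-2*u + z)/(-8*u + z)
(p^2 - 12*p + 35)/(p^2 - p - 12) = (-p^2 + 12*p - 35)/(-p^2 + p + 12)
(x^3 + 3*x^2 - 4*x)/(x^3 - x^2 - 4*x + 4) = x*(x + 4)/(x^2 - 4)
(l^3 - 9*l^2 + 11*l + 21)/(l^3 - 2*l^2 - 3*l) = (l - 7)/l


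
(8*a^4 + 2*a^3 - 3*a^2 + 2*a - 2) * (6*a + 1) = 48*a^5 + 20*a^4 - 16*a^3 + 9*a^2 - 10*a - 2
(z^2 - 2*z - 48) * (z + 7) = z^3 + 5*z^2 - 62*z - 336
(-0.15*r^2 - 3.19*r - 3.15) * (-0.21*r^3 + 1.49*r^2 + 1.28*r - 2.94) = 0.0315*r^5 + 0.4464*r^4 - 4.2836*r^3 - 8.3357*r^2 + 5.3466*r + 9.261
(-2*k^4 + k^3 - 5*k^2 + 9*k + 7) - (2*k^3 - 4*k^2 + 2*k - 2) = -2*k^4 - k^3 - k^2 + 7*k + 9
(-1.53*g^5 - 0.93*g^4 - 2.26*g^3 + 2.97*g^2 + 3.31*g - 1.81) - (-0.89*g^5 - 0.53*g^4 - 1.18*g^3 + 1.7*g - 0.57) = -0.64*g^5 - 0.4*g^4 - 1.08*g^3 + 2.97*g^2 + 1.61*g - 1.24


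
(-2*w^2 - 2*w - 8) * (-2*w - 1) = 4*w^3 + 6*w^2 + 18*w + 8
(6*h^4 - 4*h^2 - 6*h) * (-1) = -6*h^4 + 4*h^2 + 6*h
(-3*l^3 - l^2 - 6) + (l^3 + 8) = -2*l^3 - l^2 + 2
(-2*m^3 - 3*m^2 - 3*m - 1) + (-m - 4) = -2*m^3 - 3*m^2 - 4*m - 5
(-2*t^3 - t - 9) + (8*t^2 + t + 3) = -2*t^3 + 8*t^2 - 6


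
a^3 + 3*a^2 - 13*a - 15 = (a - 3)*(a + 1)*(a + 5)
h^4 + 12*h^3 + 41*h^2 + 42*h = h*(h + 2)*(h + 3)*(h + 7)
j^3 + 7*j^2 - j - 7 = (j - 1)*(j + 1)*(j + 7)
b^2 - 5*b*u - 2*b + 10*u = (b - 2)*(b - 5*u)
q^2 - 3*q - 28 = (q - 7)*(q + 4)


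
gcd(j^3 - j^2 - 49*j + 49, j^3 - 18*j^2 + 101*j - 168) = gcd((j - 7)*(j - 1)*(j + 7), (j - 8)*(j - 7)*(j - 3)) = j - 7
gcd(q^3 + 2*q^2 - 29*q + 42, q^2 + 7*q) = q + 7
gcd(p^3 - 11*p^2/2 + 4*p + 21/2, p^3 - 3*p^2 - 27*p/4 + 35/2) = p - 7/2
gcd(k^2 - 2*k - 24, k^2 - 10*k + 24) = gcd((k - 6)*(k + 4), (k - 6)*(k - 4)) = k - 6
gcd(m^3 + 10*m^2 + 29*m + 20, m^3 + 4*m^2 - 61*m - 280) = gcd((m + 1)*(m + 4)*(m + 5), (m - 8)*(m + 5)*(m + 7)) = m + 5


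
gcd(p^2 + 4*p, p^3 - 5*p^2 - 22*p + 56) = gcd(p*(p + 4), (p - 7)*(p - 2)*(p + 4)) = p + 4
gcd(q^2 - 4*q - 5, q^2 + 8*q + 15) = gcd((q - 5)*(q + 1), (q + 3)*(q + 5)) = 1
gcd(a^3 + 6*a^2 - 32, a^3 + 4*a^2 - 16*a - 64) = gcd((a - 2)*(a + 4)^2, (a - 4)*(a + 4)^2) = a^2 + 8*a + 16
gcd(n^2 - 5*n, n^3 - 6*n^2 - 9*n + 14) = 1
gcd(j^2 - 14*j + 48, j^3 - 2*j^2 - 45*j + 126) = j - 6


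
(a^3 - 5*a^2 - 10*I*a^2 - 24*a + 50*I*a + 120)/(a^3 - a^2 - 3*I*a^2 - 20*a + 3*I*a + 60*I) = (a^2 - 10*I*a - 24)/(a^2 + a*(4 - 3*I) - 12*I)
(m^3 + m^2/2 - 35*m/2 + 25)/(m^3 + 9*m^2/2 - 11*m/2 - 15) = (2*m - 5)/(2*m + 3)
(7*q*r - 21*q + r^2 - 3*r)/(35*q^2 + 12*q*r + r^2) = (r - 3)/(5*q + r)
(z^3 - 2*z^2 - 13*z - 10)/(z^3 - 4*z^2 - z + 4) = (z^2 - 3*z - 10)/(z^2 - 5*z + 4)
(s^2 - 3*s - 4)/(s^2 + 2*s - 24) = (s + 1)/(s + 6)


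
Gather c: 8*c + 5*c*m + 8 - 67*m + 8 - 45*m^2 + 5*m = c*(5*m + 8) - 45*m^2 - 62*m + 16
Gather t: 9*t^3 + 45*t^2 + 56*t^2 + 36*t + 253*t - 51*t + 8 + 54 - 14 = 9*t^3 + 101*t^2 + 238*t + 48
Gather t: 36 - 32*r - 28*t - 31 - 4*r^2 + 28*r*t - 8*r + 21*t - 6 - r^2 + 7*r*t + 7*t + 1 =-5*r^2 + 35*r*t - 40*r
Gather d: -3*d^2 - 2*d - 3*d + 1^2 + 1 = -3*d^2 - 5*d + 2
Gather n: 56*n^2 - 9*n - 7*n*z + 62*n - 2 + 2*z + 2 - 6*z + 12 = 56*n^2 + n*(53 - 7*z) - 4*z + 12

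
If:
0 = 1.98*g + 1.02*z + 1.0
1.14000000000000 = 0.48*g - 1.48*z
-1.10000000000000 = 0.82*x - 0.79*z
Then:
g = -0.09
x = -2.11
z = -0.80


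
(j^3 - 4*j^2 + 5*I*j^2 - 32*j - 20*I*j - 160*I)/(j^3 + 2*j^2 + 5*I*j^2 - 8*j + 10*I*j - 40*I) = (j - 8)/(j - 2)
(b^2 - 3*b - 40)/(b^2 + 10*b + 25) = (b - 8)/(b + 5)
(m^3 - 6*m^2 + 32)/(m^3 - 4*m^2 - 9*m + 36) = (m^2 - 2*m - 8)/(m^2 - 9)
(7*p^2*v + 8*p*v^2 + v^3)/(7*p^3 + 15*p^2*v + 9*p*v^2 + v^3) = v/(p + v)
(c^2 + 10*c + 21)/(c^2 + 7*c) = (c + 3)/c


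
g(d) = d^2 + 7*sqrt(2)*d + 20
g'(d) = 2*d + 7*sqrt(2)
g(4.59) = 86.51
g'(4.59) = 19.08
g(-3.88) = -3.36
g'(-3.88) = 2.14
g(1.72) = 39.99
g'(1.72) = 13.34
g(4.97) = 93.90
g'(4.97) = 19.84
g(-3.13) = -1.19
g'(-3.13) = 3.64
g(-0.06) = 19.41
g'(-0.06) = 9.78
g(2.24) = 47.19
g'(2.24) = 14.38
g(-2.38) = 2.10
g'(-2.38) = 5.14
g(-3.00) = -0.70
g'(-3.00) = 3.90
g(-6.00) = -3.40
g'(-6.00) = -2.10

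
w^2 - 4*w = w*(w - 4)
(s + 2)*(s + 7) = s^2 + 9*s + 14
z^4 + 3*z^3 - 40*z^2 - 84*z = z*(z - 6)*(z + 2)*(z + 7)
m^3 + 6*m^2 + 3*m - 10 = (m - 1)*(m + 2)*(m + 5)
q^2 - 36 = (q - 6)*(q + 6)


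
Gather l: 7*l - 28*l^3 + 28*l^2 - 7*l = -28*l^3 + 28*l^2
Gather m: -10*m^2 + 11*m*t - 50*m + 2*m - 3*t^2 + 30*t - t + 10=-10*m^2 + m*(11*t - 48) - 3*t^2 + 29*t + 10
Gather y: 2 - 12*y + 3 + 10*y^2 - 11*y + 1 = 10*y^2 - 23*y + 6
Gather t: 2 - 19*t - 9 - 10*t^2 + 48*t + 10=-10*t^2 + 29*t + 3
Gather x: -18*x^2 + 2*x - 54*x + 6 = -18*x^2 - 52*x + 6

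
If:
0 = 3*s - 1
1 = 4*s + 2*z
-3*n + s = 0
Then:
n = 1/9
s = 1/3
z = -1/6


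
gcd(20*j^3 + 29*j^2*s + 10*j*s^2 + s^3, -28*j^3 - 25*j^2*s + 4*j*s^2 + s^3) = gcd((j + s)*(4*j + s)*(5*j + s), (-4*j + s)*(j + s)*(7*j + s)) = j + s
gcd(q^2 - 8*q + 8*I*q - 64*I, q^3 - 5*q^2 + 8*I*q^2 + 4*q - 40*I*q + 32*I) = q + 8*I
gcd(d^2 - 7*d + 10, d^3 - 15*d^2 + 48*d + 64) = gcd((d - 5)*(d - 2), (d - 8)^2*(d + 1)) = 1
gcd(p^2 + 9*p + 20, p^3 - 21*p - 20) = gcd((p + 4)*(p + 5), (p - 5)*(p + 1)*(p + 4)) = p + 4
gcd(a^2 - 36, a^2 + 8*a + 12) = a + 6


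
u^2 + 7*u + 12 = (u + 3)*(u + 4)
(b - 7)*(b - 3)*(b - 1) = b^3 - 11*b^2 + 31*b - 21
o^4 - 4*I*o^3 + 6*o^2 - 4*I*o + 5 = (o - 5*I)*(o - I)*(o + I)^2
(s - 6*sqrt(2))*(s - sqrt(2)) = s^2 - 7*sqrt(2)*s + 12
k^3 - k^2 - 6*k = k*(k - 3)*(k + 2)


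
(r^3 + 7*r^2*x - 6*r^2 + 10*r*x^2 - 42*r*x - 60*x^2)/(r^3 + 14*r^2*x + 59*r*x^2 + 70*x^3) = (r - 6)/(r + 7*x)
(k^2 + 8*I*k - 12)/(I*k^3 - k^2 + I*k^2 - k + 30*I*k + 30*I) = (-I*k + 2)/(k^2 + k*(1 - 5*I) - 5*I)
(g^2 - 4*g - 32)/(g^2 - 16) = (g - 8)/(g - 4)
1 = 1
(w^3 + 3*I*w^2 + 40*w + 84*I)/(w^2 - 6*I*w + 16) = (w^2 + I*w + 42)/(w - 8*I)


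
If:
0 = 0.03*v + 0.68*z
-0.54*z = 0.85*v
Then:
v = 0.00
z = 0.00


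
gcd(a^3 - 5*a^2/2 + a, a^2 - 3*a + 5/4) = a - 1/2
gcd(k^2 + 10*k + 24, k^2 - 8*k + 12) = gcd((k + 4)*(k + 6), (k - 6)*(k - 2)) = 1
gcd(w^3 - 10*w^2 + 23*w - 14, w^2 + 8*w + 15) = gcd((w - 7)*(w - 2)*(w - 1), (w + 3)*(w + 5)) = 1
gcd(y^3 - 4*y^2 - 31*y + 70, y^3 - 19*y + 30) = y^2 + 3*y - 10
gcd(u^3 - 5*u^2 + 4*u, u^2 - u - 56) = 1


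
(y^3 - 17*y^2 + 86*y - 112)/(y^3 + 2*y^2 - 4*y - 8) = (y^2 - 15*y + 56)/(y^2 + 4*y + 4)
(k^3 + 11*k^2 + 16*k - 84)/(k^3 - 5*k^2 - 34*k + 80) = (k^2 + 13*k + 42)/(k^2 - 3*k - 40)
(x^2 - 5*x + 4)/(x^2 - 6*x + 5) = (x - 4)/(x - 5)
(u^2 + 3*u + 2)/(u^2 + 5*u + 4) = (u + 2)/(u + 4)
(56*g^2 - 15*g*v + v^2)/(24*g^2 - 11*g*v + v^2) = (-7*g + v)/(-3*g + v)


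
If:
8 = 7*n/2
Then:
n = 16/7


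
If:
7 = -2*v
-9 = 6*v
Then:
No Solution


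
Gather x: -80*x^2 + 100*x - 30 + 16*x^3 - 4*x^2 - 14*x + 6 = 16*x^3 - 84*x^2 + 86*x - 24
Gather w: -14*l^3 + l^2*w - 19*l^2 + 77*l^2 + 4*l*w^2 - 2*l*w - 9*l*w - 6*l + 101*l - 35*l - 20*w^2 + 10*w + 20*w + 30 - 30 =-14*l^3 + 58*l^2 + 60*l + w^2*(4*l - 20) + w*(l^2 - 11*l + 30)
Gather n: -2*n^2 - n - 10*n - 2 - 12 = -2*n^2 - 11*n - 14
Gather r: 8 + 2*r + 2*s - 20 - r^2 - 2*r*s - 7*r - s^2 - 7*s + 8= -r^2 + r*(-2*s - 5) - s^2 - 5*s - 4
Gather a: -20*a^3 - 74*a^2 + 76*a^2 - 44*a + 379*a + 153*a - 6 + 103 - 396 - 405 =-20*a^3 + 2*a^2 + 488*a - 704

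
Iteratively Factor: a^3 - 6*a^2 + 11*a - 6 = (a - 2)*(a^2 - 4*a + 3) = (a - 2)*(a - 1)*(a - 3)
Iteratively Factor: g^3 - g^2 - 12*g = (g)*(g^2 - g - 12) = g*(g - 4)*(g + 3)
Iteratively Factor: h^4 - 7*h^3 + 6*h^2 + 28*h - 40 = (h - 5)*(h^3 - 2*h^2 - 4*h + 8) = (h - 5)*(h - 2)*(h^2 - 4) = (h - 5)*(h - 2)*(h + 2)*(h - 2)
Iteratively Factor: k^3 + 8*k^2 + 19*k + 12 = (k + 4)*(k^2 + 4*k + 3) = (k + 1)*(k + 4)*(k + 3)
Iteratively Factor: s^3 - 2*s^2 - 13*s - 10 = (s + 2)*(s^2 - 4*s - 5) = (s - 5)*(s + 2)*(s + 1)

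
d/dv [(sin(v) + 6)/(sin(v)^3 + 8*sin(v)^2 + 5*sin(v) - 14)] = -2*(sin(v)^3 + 13*sin(v)^2 + 48*sin(v) + 22)*cos(v)/(sin(v)^3 + 8*sin(v)^2 + 5*sin(v) - 14)^2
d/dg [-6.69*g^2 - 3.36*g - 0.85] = -13.38*g - 3.36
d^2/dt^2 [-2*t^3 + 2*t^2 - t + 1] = 4 - 12*t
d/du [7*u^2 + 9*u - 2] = 14*u + 9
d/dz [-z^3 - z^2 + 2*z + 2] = -3*z^2 - 2*z + 2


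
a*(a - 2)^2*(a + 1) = a^4 - 3*a^3 + 4*a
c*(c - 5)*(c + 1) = c^3 - 4*c^2 - 5*c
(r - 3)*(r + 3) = r^2 - 9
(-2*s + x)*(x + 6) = -2*s*x - 12*s + x^2 + 6*x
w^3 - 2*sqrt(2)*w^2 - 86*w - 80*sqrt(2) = (w - 8*sqrt(2))*(w + sqrt(2))*(w + 5*sqrt(2))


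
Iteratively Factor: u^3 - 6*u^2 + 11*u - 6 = (u - 2)*(u^2 - 4*u + 3) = (u - 3)*(u - 2)*(u - 1)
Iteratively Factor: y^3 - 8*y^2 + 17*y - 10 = (y - 1)*(y^2 - 7*y + 10) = (y - 2)*(y - 1)*(y - 5)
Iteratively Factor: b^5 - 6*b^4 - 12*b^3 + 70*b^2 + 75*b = (b + 3)*(b^4 - 9*b^3 + 15*b^2 + 25*b) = b*(b + 3)*(b^3 - 9*b^2 + 15*b + 25) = b*(b - 5)*(b + 3)*(b^2 - 4*b - 5) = b*(b - 5)^2*(b + 3)*(b + 1)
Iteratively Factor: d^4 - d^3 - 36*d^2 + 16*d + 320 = (d + 4)*(d^3 - 5*d^2 - 16*d + 80) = (d - 4)*(d + 4)*(d^2 - d - 20) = (d - 4)*(d + 4)^2*(d - 5)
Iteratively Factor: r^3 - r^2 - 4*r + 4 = (r - 2)*(r^2 + r - 2) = (r - 2)*(r + 2)*(r - 1)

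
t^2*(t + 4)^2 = t^4 + 8*t^3 + 16*t^2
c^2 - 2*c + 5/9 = (c - 5/3)*(c - 1/3)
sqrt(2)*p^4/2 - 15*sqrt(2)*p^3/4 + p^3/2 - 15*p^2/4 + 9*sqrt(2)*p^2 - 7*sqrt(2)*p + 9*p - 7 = (p - 7/2)*(p - 2)^2*(sqrt(2)*p/2 + 1/2)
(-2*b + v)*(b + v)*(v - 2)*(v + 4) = -2*b^2*v^2 - 4*b^2*v + 16*b^2 - b*v^3 - 2*b*v^2 + 8*b*v + v^4 + 2*v^3 - 8*v^2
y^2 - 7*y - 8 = (y - 8)*(y + 1)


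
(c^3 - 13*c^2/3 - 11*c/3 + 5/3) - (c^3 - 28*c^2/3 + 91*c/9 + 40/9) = 5*c^2 - 124*c/9 - 25/9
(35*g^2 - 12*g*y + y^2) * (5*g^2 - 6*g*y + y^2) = 175*g^4 - 270*g^3*y + 112*g^2*y^2 - 18*g*y^3 + y^4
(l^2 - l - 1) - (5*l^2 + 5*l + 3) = -4*l^2 - 6*l - 4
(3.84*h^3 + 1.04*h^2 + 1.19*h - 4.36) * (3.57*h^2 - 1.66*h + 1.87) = 13.7088*h^5 - 2.6616*h^4 + 9.7027*h^3 - 15.5958*h^2 + 9.4629*h - 8.1532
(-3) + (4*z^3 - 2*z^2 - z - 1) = 4*z^3 - 2*z^2 - z - 4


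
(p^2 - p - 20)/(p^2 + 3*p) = (p^2 - p - 20)/(p*(p + 3))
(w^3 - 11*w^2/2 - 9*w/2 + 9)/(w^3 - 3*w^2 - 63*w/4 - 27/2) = 2*(w - 1)/(2*w + 3)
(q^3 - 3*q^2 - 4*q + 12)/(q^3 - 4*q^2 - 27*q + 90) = (q^2 - 4)/(q^2 - q - 30)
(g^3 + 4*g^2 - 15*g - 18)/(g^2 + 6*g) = g - 2 - 3/g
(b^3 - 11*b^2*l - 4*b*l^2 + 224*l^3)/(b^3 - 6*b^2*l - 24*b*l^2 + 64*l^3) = (b - 7*l)/(b - 2*l)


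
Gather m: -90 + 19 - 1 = -72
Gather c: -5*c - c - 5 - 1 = -6*c - 6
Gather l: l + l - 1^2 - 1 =2*l - 2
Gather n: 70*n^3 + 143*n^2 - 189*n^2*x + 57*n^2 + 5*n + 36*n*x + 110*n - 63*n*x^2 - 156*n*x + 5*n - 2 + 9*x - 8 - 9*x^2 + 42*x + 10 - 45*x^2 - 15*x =70*n^3 + n^2*(200 - 189*x) + n*(-63*x^2 - 120*x + 120) - 54*x^2 + 36*x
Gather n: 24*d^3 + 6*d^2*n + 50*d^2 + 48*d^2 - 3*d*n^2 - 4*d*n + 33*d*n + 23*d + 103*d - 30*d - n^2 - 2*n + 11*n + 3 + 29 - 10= 24*d^3 + 98*d^2 + 96*d + n^2*(-3*d - 1) + n*(6*d^2 + 29*d + 9) + 22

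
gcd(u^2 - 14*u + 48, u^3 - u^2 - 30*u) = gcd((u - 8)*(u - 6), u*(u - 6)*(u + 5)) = u - 6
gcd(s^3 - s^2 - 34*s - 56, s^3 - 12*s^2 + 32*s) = 1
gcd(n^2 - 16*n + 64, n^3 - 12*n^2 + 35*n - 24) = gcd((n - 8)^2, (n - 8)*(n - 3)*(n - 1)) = n - 8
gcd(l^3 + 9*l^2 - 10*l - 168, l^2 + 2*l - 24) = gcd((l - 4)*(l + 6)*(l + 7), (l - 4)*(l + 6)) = l^2 + 2*l - 24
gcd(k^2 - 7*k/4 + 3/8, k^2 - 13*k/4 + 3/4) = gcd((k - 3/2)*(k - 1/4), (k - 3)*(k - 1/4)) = k - 1/4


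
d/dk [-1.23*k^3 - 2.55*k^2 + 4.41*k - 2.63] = -3.69*k^2 - 5.1*k + 4.41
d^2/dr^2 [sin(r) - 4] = -sin(r)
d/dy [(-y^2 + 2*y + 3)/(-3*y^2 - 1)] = 2*(3*y^2 + 10*y - 1)/(9*y^4 + 6*y^2 + 1)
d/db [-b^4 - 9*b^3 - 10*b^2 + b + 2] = -4*b^3 - 27*b^2 - 20*b + 1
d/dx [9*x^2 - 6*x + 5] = 18*x - 6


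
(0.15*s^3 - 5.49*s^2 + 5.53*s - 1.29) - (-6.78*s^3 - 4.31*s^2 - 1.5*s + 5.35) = 6.93*s^3 - 1.18*s^2 + 7.03*s - 6.64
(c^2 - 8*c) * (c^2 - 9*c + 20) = c^4 - 17*c^3 + 92*c^2 - 160*c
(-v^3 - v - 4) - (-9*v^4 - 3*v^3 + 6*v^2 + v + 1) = 9*v^4 + 2*v^3 - 6*v^2 - 2*v - 5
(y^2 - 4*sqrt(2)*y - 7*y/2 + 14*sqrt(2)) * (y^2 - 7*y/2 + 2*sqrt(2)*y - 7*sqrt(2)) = y^4 - 7*y^3 - 2*sqrt(2)*y^3 - 15*y^2/4 + 14*sqrt(2)*y^2 - 49*sqrt(2)*y/2 + 112*y - 196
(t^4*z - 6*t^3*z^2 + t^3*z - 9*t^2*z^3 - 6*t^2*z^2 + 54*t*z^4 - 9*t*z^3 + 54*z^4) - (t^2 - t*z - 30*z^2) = t^4*z - 6*t^3*z^2 + t^3*z - 9*t^2*z^3 - 6*t^2*z^2 - t^2 + 54*t*z^4 - 9*t*z^3 + t*z + 54*z^4 + 30*z^2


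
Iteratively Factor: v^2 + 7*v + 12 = (v + 4)*(v + 3)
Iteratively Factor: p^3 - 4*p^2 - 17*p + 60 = (p - 5)*(p^2 + p - 12) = (p - 5)*(p + 4)*(p - 3)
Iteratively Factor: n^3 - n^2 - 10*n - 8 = (n + 2)*(n^2 - 3*n - 4) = (n + 1)*(n + 2)*(n - 4)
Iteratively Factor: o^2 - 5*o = (o - 5)*(o)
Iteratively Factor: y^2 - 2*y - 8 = (y - 4)*(y + 2)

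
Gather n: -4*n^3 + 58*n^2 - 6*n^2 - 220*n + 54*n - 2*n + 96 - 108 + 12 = -4*n^3 + 52*n^2 - 168*n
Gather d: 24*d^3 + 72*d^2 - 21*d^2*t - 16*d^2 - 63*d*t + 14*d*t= 24*d^3 + d^2*(56 - 21*t) - 49*d*t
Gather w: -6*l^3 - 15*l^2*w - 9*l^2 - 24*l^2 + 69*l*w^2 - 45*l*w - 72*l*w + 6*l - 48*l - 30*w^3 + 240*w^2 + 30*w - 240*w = -6*l^3 - 33*l^2 - 42*l - 30*w^3 + w^2*(69*l + 240) + w*(-15*l^2 - 117*l - 210)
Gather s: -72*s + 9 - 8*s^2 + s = -8*s^2 - 71*s + 9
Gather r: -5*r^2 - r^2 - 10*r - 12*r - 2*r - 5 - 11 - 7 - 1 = -6*r^2 - 24*r - 24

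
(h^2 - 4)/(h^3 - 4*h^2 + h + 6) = (h + 2)/(h^2 - 2*h - 3)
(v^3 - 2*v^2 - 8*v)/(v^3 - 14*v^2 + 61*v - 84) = v*(v + 2)/(v^2 - 10*v + 21)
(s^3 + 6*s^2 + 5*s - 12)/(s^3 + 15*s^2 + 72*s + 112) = (s^2 + 2*s - 3)/(s^2 + 11*s + 28)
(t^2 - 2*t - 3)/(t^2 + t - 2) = (t^2 - 2*t - 3)/(t^2 + t - 2)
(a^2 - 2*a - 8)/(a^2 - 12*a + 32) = (a + 2)/(a - 8)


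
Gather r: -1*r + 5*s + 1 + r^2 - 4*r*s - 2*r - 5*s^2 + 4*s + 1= r^2 + r*(-4*s - 3) - 5*s^2 + 9*s + 2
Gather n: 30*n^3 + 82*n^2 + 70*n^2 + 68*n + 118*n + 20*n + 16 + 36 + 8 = 30*n^3 + 152*n^2 + 206*n + 60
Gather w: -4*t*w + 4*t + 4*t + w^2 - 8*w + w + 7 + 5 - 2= 8*t + w^2 + w*(-4*t - 7) + 10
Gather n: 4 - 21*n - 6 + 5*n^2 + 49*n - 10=5*n^2 + 28*n - 12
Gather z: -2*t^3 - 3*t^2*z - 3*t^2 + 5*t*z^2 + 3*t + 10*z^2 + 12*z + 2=-2*t^3 - 3*t^2 + 3*t + z^2*(5*t + 10) + z*(12 - 3*t^2) + 2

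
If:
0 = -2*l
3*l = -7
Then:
No Solution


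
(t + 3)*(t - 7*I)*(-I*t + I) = -I*t^3 - 7*t^2 - 2*I*t^2 - 14*t + 3*I*t + 21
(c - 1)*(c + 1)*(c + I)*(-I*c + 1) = -I*c^4 + 2*c^3 + 2*I*c^2 - 2*c - I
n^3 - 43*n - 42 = (n - 7)*(n + 1)*(n + 6)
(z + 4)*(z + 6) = z^2 + 10*z + 24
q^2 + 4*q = q*(q + 4)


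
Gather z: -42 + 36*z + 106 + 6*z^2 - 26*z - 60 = 6*z^2 + 10*z + 4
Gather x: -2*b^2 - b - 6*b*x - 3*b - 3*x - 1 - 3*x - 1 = -2*b^2 - 4*b + x*(-6*b - 6) - 2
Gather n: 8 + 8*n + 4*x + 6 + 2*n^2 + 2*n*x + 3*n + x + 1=2*n^2 + n*(2*x + 11) + 5*x + 15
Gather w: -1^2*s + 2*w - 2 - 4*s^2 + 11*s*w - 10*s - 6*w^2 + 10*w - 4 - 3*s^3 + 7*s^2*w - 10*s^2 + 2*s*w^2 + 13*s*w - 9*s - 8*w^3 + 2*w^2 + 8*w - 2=-3*s^3 - 14*s^2 - 20*s - 8*w^3 + w^2*(2*s - 4) + w*(7*s^2 + 24*s + 20) - 8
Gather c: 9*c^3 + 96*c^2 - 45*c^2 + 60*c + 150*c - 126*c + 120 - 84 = 9*c^3 + 51*c^2 + 84*c + 36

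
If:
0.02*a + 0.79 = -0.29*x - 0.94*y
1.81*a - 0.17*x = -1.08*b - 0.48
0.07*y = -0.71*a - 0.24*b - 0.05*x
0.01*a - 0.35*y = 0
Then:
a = 1.17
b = -2.86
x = -2.91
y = 0.03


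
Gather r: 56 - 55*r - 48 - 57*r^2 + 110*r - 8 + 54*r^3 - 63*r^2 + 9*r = 54*r^3 - 120*r^2 + 64*r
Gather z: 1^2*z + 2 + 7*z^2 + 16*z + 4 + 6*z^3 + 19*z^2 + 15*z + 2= 6*z^3 + 26*z^2 + 32*z + 8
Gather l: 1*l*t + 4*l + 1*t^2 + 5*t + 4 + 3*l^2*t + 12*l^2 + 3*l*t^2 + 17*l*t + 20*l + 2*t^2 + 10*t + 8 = l^2*(3*t + 12) + l*(3*t^2 + 18*t + 24) + 3*t^2 + 15*t + 12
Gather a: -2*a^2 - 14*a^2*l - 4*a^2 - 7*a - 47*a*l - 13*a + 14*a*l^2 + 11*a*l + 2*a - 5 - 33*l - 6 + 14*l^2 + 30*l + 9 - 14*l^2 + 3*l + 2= a^2*(-14*l - 6) + a*(14*l^2 - 36*l - 18)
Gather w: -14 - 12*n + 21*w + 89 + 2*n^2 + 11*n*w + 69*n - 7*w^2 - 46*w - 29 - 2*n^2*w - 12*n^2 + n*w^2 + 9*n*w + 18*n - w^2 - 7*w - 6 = -10*n^2 + 75*n + w^2*(n - 8) + w*(-2*n^2 + 20*n - 32) + 40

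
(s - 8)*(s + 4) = s^2 - 4*s - 32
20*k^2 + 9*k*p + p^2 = (4*k + p)*(5*k + p)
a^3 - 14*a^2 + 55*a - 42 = (a - 7)*(a - 6)*(a - 1)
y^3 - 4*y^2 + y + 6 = (y - 3)*(y - 2)*(y + 1)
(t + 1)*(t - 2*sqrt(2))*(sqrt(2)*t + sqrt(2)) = sqrt(2)*t^3 - 4*t^2 + 2*sqrt(2)*t^2 - 8*t + sqrt(2)*t - 4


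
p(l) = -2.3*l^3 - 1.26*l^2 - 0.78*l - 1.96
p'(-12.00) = -964.14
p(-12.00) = 3800.36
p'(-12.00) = -964.14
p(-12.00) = 3800.36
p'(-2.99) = -54.93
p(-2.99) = 50.59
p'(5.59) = -230.48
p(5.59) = -447.45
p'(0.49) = -3.67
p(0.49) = -2.92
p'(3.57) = -97.72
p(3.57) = -125.45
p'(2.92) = -66.97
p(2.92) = -72.24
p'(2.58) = -53.21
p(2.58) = -51.86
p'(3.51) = -94.63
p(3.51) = -119.68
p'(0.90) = -8.64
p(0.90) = -5.36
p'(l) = -6.9*l^2 - 2.52*l - 0.78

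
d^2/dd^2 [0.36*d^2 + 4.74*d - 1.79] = 0.720000000000000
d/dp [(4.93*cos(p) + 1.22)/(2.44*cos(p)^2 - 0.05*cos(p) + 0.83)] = (12.0292*cos(p)^2 + 5.9536*cos(p) - 4.1529)*sin(p)/(5.9536*cos(p)^4 - 0.244*cos(p)^3 + 4.0529*cos(p)^2 - 0.083*cos(p) + 0.6889)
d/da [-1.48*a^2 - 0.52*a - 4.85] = -2.96*a - 0.52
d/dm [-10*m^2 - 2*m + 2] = -20*m - 2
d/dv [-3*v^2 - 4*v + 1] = -6*v - 4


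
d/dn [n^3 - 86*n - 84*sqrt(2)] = 3*n^2 - 86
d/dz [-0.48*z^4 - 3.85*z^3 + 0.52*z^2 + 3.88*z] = -1.92*z^3 - 11.55*z^2 + 1.04*z + 3.88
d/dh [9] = 0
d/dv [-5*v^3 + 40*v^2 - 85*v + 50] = -15*v^2 + 80*v - 85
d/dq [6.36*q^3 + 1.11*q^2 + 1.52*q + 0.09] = 19.08*q^2 + 2.22*q + 1.52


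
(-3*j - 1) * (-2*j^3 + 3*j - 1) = 6*j^4 + 2*j^3 - 9*j^2 + 1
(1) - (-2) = 3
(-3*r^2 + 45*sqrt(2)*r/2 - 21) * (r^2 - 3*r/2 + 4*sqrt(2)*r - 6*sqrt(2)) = -3*r^4 + 9*r^3/2 + 21*sqrt(2)*r^3/2 - 63*sqrt(2)*r^2/4 + 159*r^2 - 477*r/2 - 84*sqrt(2)*r + 126*sqrt(2)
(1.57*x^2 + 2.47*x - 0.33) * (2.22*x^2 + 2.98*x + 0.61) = 3.4854*x^4 + 10.162*x^3 + 7.5857*x^2 + 0.5233*x - 0.2013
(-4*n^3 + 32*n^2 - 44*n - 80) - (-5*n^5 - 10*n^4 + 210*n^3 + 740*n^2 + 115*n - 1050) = 5*n^5 + 10*n^4 - 214*n^3 - 708*n^2 - 159*n + 970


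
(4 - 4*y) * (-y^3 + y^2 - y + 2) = 4*y^4 - 8*y^3 + 8*y^2 - 12*y + 8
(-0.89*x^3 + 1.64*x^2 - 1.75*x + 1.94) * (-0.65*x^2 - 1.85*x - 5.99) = 0.5785*x^5 + 0.5805*x^4 + 3.4346*x^3 - 7.8471*x^2 + 6.8935*x - 11.6206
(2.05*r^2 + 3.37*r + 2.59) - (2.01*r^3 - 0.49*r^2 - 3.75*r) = -2.01*r^3 + 2.54*r^2 + 7.12*r + 2.59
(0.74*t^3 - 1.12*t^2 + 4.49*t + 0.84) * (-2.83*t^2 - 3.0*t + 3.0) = -2.0942*t^5 + 0.949600000000001*t^4 - 7.1267*t^3 - 19.2072*t^2 + 10.95*t + 2.52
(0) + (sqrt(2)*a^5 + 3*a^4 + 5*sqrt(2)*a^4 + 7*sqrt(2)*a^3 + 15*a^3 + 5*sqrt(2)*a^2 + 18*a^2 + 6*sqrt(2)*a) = sqrt(2)*a^5 + 3*a^4 + 5*sqrt(2)*a^4 + 7*sqrt(2)*a^3 + 15*a^3 + 5*sqrt(2)*a^2 + 18*a^2 + 6*sqrt(2)*a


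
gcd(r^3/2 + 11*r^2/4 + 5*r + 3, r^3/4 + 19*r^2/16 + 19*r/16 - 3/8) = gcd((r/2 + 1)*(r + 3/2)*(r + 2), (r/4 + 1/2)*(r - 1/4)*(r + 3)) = r + 2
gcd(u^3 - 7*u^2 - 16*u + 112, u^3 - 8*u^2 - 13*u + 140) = u^2 - 3*u - 28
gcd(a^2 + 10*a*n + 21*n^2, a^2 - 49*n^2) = a + 7*n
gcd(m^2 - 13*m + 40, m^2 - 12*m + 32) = m - 8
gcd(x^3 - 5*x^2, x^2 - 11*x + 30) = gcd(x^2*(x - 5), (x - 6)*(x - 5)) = x - 5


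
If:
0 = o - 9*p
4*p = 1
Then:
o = 9/4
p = 1/4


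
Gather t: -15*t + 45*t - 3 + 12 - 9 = 30*t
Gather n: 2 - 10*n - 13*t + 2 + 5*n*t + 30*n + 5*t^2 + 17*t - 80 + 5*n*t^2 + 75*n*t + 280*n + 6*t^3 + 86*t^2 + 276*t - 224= n*(5*t^2 + 80*t + 300) + 6*t^3 + 91*t^2 + 280*t - 300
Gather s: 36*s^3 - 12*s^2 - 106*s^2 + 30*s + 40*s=36*s^3 - 118*s^2 + 70*s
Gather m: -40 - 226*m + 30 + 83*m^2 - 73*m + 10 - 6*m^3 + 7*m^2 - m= -6*m^3 + 90*m^2 - 300*m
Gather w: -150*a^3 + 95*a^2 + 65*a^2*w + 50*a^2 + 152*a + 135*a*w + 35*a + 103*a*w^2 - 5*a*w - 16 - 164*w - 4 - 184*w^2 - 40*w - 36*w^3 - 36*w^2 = -150*a^3 + 145*a^2 + 187*a - 36*w^3 + w^2*(103*a - 220) + w*(65*a^2 + 130*a - 204) - 20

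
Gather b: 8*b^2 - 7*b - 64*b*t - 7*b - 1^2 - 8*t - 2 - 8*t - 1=8*b^2 + b*(-64*t - 14) - 16*t - 4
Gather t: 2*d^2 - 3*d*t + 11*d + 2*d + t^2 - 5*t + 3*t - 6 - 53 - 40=2*d^2 + 13*d + t^2 + t*(-3*d - 2) - 99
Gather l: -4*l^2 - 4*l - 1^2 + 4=-4*l^2 - 4*l + 3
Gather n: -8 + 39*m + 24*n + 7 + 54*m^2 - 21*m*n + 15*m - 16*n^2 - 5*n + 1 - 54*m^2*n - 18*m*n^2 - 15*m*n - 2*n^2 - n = 54*m^2 + 54*m + n^2*(-18*m - 18) + n*(-54*m^2 - 36*m + 18)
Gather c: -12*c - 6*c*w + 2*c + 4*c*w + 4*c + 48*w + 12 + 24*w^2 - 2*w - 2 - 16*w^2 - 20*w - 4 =c*(-2*w - 6) + 8*w^2 + 26*w + 6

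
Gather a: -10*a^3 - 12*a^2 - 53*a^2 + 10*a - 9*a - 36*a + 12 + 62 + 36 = -10*a^3 - 65*a^2 - 35*a + 110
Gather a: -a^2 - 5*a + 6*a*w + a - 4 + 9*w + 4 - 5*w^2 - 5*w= -a^2 + a*(6*w - 4) - 5*w^2 + 4*w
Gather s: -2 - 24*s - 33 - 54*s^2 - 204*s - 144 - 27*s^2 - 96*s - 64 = -81*s^2 - 324*s - 243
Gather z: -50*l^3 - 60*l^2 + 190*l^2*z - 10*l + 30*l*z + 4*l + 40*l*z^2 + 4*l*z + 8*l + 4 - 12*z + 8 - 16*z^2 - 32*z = -50*l^3 - 60*l^2 + 2*l + z^2*(40*l - 16) + z*(190*l^2 + 34*l - 44) + 12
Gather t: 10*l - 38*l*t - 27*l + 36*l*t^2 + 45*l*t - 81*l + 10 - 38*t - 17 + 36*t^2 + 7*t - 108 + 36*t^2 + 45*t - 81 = -98*l + t^2*(36*l + 72) + t*(7*l + 14) - 196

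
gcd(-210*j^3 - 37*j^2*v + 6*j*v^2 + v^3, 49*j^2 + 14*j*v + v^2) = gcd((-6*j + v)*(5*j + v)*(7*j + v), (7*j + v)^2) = 7*j + v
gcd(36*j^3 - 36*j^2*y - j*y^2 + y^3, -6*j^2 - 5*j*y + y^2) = -6*j + y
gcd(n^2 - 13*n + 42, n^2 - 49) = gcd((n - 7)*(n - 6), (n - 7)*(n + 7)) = n - 7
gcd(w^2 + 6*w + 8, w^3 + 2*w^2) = w + 2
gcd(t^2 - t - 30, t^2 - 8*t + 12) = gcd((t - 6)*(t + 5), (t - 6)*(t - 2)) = t - 6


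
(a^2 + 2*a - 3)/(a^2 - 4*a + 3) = (a + 3)/(a - 3)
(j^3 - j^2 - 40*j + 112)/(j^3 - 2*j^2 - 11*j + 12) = (j^2 + 3*j - 28)/(j^2 + 2*j - 3)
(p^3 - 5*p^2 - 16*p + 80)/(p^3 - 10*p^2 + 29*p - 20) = (p + 4)/(p - 1)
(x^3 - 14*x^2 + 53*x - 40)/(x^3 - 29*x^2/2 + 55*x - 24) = 2*(x^2 - 6*x + 5)/(2*x^2 - 13*x + 6)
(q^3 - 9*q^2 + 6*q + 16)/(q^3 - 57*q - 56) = (q - 2)/(q + 7)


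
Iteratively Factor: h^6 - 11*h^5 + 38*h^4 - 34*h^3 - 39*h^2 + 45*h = (h)*(h^5 - 11*h^4 + 38*h^3 - 34*h^2 - 39*h + 45) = h*(h - 5)*(h^4 - 6*h^3 + 8*h^2 + 6*h - 9) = h*(h - 5)*(h - 3)*(h^3 - 3*h^2 - h + 3) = h*(h - 5)*(h - 3)*(h - 1)*(h^2 - 2*h - 3) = h*(h - 5)*(h - 3)*(h - 1)*(h + 1)*(h - 3)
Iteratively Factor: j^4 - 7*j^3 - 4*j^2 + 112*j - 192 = (j - 4)*(j^3 - 3*j^2 - 16*j + 48) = (j - 4)^2*(j^2 + j - 12) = (j - 4)^2*(j - 3)*(j + 4)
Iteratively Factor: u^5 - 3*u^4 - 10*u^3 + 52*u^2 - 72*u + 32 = (u - 1)*(u^4 - 2*u^3 - 12*u^2 + 40*u - 32) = (u - 2)*(u - 1)*(u^3 - 12*u + 16) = (u - 2)^2*(u - 1)*(u^2 + 2*u - 8) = (u - 2)^2*(u - 1)*(u + 4)*(u - 2)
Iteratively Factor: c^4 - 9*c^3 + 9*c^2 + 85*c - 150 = (c - 5)*(c^3 - 4*c^2 - 11*c + 30) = (c - 5)^2*(c^2 + c - 6) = (c - 5)^2*(c - 2)*(c + 3)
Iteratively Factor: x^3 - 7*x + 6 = (x + 3)*(x^2 - 3*x + 2) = (x - 1)*(x + 3)*(x - 2)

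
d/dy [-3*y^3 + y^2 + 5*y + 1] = -9*y^2 + 2*y + 5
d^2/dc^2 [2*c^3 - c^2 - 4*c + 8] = 12*c - 2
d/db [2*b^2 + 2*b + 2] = 4*b + 2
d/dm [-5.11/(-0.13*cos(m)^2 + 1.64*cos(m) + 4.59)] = (1.3286*cos(m) - 8.3804)*sin(m)/(-0.13*cos(m)^2 + 1.64*cos(m) + 4.59)^2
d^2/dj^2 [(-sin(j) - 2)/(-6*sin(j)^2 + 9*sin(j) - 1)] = (-36*sin(j)^5 - 342*sin(j)^4 + 432*sin(j)^3 + 309*sin(j)^2 - 703*sin(j) + 318)/(6*sin(j)^2 - 9*sin(j) + 1)^3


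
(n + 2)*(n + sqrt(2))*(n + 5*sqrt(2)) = n^3 + 2*n^2 + 6*sqrt(2)*n^2 + 10*n + 12*sqrt(2)*n + 20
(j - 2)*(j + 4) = j^2 + 2*j - 8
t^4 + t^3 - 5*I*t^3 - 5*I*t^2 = t^2*(t + 1)*(t - 5*I)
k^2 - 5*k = k*(k - 5)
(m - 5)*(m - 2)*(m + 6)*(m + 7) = m^4 + 6*m^3 - 39*m^2 - 164*m + 420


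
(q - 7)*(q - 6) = q^2 - 13*q + 42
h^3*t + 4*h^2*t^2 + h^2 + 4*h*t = h*(h + 4*t)*(h*t + 1)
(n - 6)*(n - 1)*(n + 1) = n^3 - 6*n^2 - n + 6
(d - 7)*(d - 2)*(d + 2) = d^3 - 7*d^2 - 4*d + 28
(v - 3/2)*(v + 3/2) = v^2 - 9/4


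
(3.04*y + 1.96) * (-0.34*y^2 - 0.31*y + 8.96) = -1.0336*y^3 - 1.6088*y^2 + 26.6308*y + 17.5616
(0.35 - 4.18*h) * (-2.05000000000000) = 8.569*h - 0.7175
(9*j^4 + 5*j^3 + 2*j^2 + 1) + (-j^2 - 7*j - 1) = 9*j^4 + 5*j^3 + j^2 - 7*j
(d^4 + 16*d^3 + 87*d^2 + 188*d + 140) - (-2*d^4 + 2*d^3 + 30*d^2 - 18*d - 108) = 3*d^4 + 14*d^3 + 57*d^2 + 206*d + 248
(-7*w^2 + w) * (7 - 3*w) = 21*w^3 - 52*w^2 + 7*w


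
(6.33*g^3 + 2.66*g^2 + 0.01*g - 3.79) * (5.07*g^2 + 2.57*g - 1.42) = 32.0931*g^5 + 29.7543*g^4 - 2.1017*g^3 - 22.9668*g^2 - 9.7545*g + 5.3818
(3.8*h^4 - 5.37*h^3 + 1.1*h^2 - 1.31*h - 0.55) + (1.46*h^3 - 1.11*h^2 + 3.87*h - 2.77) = 3.8*h^4 - 3.91*h^3 - 0.01*h^2 + 2.56*h - 3.32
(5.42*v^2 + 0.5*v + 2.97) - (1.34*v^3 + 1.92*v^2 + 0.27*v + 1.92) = -1.34*v^3 + 3.5*v^2 + 0.23*v + 1.05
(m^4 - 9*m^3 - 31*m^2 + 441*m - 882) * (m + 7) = m^5 - 2*m^4 - 94*m^3 + 224*m^2 + 2205*m - 6174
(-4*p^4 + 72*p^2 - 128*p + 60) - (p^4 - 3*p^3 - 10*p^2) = -5*p^4 + 3*p^3 + 82*p^2 - 128*p + 60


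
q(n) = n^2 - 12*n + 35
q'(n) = 2*n - 12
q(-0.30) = 38.69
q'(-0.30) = -12.60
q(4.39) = 1.59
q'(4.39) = -3.22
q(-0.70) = 43.89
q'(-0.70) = -13.40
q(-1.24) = 51.42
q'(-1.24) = -14.48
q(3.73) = 4.15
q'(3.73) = -4.54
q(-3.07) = 81.26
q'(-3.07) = -18.14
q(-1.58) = 56.46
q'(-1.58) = -15.16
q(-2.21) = 66.40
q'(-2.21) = -16.42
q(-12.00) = 323.00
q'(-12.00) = -36.00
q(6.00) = -1.00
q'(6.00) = 0.00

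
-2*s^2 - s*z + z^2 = (-2*s + z)*(s + z)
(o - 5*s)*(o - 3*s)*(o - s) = o^3 - 9*o^2*s + 23*o*s^2 - 15*s^3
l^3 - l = l*(l - 1)*(l + 1)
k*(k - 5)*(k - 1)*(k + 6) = k^4 - 31*k^2 + 30*k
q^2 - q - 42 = (q - 7)*(q + 6)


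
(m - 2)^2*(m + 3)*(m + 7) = m^4 + 6*m^3 - 15*m^2 - 44*m + 84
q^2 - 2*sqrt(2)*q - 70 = (q - 7*sqrt(2))*(q + 5*sqrt(2))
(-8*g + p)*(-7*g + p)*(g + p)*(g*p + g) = 56*g^4*p + 56*g^4 + 41*g^3*p^2 + 41*g^3*p - 14*g^2*p^3 - 14*g^2*p^2 + g*p^4 + g*p^3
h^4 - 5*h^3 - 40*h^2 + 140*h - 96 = (h - 8)*(h - 2)*(h - 1)*(h + 6)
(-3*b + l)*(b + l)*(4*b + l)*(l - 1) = -12*b^3*l + 12*b^3 - 11*b^2*l^2 + 11*b^2*l + 2*b*l^3 - 2*b*l^2 + l^4 - l^3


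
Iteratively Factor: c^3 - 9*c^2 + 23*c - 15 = (c - 3)*(c^2 - 6*c + 5) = (c - 3)*(c - 1)*(c - 5)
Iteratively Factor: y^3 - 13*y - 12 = (y - 4)*(y^2 + 4*y + 3) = (y - 4)*(y + 3)*(y + 1)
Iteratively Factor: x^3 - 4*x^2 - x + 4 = (x + 1)*(x^2 - 5*x + 4) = (x - 4)*(x + 1)*(x - 1)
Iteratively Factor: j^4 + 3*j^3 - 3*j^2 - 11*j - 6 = (j + 1)*(j^3 + 2*j^2 - 5*j - 6) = (j + 1)*(j + 3)*(j^2 - j - 2) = (j - 2)*(j + 1)*(j + 3)*(j + 1)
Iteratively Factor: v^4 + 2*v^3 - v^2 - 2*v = (v + 1)*(v^3 + v^2 - 2*v) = (v - 1)*(v + 1)*(v^2 + 2*v) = (v - 1)*(v + 1)*(v + 2)*(v)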